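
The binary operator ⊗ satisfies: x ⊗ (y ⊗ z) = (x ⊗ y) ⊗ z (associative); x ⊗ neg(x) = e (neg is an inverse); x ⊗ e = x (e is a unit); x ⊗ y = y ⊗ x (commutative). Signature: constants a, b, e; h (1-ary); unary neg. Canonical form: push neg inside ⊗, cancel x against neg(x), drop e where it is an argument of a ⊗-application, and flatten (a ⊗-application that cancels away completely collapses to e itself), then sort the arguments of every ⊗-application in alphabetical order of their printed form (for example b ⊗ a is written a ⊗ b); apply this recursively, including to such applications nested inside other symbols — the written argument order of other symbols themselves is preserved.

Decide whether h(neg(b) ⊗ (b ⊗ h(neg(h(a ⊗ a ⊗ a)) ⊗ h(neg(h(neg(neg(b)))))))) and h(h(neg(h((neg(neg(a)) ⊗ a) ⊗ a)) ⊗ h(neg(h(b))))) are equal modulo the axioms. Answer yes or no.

Left:  h(neg(b) ⊗ (b ⊗ h(neg(h(a ⊗ a ⊗ a)) ⊗ h(neg(h(neg(neg(b))))))))
  Descend into:  neg(b) ⊗ (b ⊗ h(neg(h(a ⊗ a ⊗ a)) ⊗ h(neg(h(neg(neg(b)))))))
  Push neg inside:  distribute neg over ⊗ and collapse double neg
  Cancel:  b cancels
  Collect terms:  h(h(neg(h(b))) ⊗ neg(h(a ⊗ a ⊗ a)))
  Reassemble:  h(h(h(neg(h(b))) ⊗ neg(h(a ⊗ a ⊗ a))))
Right:  h(h(neg(h((neg(neg(a)) ⊗ a) ⊗ a)) ⊗ h(neg(h(b)))))
  Descend into:  neg(h((neg(neg(a)) ⊗ a) ⊗ a)) ⊗ h(neg(h(b)))
  Push neg inside:  distribute neg over ⊗ and collapse double neg
  Combine occurrences:  neg(h(a ⊗ a ⊗ a)) ⊗ h(neg(h(b)))
  Order the arguments:  h(neg(h(b))) ⊗ neg(h(a ⊗ a ⊗ a))
  Reassemble:  h(h(h(neg(h(b))) ⊗ neg(h(a ⊗ a ⊗ a))))

Answer: yes — both canonical forms are h(h(h(neg(h(b))) ⊗ neg(h(a ⊗ a ⊗ a))))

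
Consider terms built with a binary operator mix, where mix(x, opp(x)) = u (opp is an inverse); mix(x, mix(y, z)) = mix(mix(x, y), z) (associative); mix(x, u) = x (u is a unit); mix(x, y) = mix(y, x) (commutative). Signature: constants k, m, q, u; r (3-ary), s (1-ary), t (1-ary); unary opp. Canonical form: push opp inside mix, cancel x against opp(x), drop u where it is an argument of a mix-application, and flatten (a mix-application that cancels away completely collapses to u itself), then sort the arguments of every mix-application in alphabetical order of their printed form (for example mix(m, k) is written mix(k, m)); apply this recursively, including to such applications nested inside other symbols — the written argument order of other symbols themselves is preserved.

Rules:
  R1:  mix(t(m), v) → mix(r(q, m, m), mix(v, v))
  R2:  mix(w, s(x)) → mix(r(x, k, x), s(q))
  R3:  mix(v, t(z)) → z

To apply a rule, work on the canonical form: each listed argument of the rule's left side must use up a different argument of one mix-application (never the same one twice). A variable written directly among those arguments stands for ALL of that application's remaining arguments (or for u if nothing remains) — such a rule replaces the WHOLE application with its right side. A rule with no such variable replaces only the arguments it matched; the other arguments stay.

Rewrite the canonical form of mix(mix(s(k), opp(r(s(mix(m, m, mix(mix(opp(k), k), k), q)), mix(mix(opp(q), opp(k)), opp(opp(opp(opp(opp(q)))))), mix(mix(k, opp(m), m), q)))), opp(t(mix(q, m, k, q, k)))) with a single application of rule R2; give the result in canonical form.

Answer: mix(r(k, k, k), s(q))

Derivation:
Canonical form:  mix(opp(r(s(mix(k, m, m, q)), mix(opp(k), opp(q), opp(q)), mix(k, q))), opp(t(mix(k, k, m, q, q))), s(k))
Match R2:  consume s(k);  w := mix(opp(r(s(mix(k, m, m, q)), mix(opp(k), opp(q), opp(q)), mix(k, q))), opp(t(mix(k, k, m, q, q)))), x := k
The variable takes the whole remainder — replace the entire application.
Giving:  mix(r(k, k, k), s(q))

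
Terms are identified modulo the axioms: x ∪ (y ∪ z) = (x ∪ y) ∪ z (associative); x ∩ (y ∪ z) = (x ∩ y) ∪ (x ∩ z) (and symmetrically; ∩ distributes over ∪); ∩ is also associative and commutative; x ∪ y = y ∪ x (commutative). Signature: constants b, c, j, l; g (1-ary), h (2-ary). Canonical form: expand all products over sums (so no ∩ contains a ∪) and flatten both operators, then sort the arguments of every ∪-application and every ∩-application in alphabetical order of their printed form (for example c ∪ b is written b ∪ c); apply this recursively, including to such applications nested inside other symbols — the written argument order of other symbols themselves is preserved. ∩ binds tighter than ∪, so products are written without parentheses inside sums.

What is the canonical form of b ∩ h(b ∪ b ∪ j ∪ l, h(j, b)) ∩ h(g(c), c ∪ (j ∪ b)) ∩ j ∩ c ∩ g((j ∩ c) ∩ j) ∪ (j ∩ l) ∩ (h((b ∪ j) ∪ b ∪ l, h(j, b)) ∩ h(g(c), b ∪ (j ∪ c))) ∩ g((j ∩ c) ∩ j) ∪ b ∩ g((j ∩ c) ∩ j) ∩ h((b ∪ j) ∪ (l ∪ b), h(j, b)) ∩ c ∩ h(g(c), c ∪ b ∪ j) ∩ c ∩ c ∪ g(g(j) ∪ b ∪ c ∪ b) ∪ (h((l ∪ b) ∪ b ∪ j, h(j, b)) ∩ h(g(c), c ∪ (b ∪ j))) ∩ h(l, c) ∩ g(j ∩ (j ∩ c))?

Merge nested applications:  b ∩ c ∩ g(c ∩ j ∩ j) ∩ h(b ∪ b ∪ j ∪ l, h(j, b)) ∩ h(g(c), b ∪ c ∪ j) ∩ j ∪ g(c ∩ j ∩ j) ∩ h(b ∪ b ∪ j ∪ l, h(j, b)) ∩ h(g(c), b ∪ c ∪ j) ∩ j ∩ l ∪ b ∩ c ∩ c ∩ c ∩ g(c ∩ j ∩ j) ∩ h(b ∪ b ∪ j ∪ l, h(j, b)) ∩ h(g(c), b ∪ c ∪ j) ∪ g(b ∪ b ∪ c ∪ g(j)) ∪ g(c ∩ j ∩ j) ∩ h(b ∪ b ∪ j ∪ l, h(j, b)) ∩ h(g(c), b ∪ c ∪ j) ∩ h(l, c)
Order the arguments:  b ∩ c ∩ c ∩ c ∩ g(c ∩ j ∩ j) ∩ h(b ∪ b ∪ j ∪ l, h(j, b)) ∩ h(g(c), b ∪ c ∪ j) ∪ b ∩ c ∩ g(c ∩ j ∩ j) ∩ h(b ∪ b ∪ j ∪ l, h(j, b)) ∩ h(g(c), b ∪ c ∪ j) ∩ j ∪ g(b ∪ b ∪ c ∪ g(j)) ∪ g(c ∩ j ∩ j) ∩ h(b ∪ b ∪ j ∪ l, h(j, b)) ∩ h(g(c), b ∪ c ∪ j) ∩ h(l, c) ∪ g(c ∩ j ∩ j) ∩ h(b ∪ b ∪ j ∪ l, h(j, b)) ∩ h(g(c), b ∪ c ∪ j) ∩ j ∩ l

Answer: b ∩ c ∩ c ∩ c ∩ g(c ∩ j ∩ j) ∩ h(b ∪ b ∪ j ∪ l, h(j, b)) ∩ h(g(c), b ∪ c ∪ j) ∪ b ∩ c ∩ g(c ∩ j ∩ j) ∩ h(b ∪ b ∪ j ∪ l, h(j, b)) ∩ h(g(c), b ∪ c ∪ j) ∩ j ∪ g(b ∪ b ∪ c ∪ g(j)) ∪ g(c ∩ j ∩ j) ∩ h(b ∪ b ∪ j ∪ l, h(j, b)) ∩ h(g(c), b ∪ c ∪ j) ∩ h(l, c) ∪ g(c ∩ j ∩ j) ∩ h(b ∪ b ∪ j ∪ l, h(j, b)) ∩ h(g(c), b ∪ c ∪ j) ∩ j ∩ l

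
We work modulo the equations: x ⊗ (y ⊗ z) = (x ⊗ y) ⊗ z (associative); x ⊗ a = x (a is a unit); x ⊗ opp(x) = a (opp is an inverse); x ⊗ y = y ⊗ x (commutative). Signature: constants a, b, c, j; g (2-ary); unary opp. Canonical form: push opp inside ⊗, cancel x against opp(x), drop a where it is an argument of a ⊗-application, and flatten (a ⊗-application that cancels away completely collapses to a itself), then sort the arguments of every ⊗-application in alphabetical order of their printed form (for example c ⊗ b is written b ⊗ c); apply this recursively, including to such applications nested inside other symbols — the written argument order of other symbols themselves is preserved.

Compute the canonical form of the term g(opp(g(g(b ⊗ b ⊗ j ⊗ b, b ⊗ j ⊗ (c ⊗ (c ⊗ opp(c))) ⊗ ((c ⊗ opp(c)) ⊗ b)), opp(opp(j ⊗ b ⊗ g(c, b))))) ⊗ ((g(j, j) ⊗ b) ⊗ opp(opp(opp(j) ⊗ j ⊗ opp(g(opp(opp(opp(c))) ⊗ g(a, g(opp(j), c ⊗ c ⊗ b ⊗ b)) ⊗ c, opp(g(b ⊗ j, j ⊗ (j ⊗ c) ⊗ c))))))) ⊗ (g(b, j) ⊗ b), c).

Answer: g(b ⊗ b ⊗ g(b, j) ⊗ g(j, j) ⊗ opp(g(g(a, g(opp(j), b ⊗ b ⊗ c ⊗ c)), opp(g(b ⊗ j, c ⊗ c ⊗ j ⊗ j)))) ⊗ opp(g(g(b ⊗ b ⊗ b ⊗ j, b ⊗ b ⊗ c ⊗ j), b ⊗ g(c, b) ⊗ j)), c)

Derivation:
Focus inside:  opp(g(g(b ⊗ b ⊗ j ⊗ b, b ⊗ j ⊗ (c ⊗ (c ⊗ opp(c))) ⊗ ((c ⊗ opp(c)) ⊗ b)), opp(opp(j ⊗ b ⊗ g(c, b))))) ⊗ ((g(j, j) ⊗ b) ⊗ opp(opp(opp(j) ⊗ j ⊗ opp(g(opp(opp(opp(c))) ⊗ g(a, g(opp(j), c ⊗ c ⊗ b ⊗ b)) ⊗ c, opp(g(b ⊗ j, j ⊗ (j ⊗ c) ⊗ c))))))) ⊗ (g(b, j) ⊗ b)
Push opp inside:  distribute opp over ⊗ and collapse double opp
Cancel inverse pairs:  j cancels
Combine occurrences:  opp(g(g(b ⊗ b ⊗ b ⊗ j, b ⊗ b ⊗ c ⊗ j), b ⊗ g(c, b) ⊗ j)) ⊗ g(j, j) ⊗ b ⊗ b ⊗ opp(g(g(a, g(opp(j), b ⊗ b ⊗ c ⊗ c)), opp(g(b ⊗ j, c ⊗ c ⊗ j ⊗ j)))) ⊗ g(b, j)
Sort arguments:  b ⊗ b ⊗ g(b, j) ⊗ g(j, j) ⊗ opp(g(g(a, g(opp(j), b ⊗ b ⊗ c ⊗ c)), opp(g(b ⊗ j, c ⊗ c ⊗ j ⊗ j)))) ⊗ opp(g(g(b ⊗ b ⊗ b ⊗ j, b ⊗ b ⊗ c ⊗ j), b ⊗ g(c, b) ⊗ j))
Put back:  g(b ⊗ b ⊗ g(b, j) ⊗ g(j, j) ⊗ opp(g(g(a, g(opp(j), b ⊗ b ⊗ c ⊗ c)), opp(g(b ⊗ j, c ⊗ c ⊗ j ⊗ j)))) ⊗ opp(g(g(b ⊗ b ⊗ b ⊗ j, b ⊗ b ⊗ c ⊗ j), b ⊗ g(c, b) ⊗ j)), c)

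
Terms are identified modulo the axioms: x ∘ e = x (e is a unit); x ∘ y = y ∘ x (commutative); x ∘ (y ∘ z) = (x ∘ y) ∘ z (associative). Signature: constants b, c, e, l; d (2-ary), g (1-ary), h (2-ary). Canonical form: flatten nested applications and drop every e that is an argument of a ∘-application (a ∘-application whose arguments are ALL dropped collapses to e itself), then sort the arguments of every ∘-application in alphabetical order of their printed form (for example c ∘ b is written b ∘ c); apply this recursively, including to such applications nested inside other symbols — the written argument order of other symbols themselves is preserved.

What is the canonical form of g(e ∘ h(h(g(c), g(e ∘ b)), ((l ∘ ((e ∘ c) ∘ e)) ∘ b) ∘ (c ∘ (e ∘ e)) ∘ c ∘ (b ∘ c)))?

Focus inside:  e ∘ h(h(g(c), g(e ∘ b)), ((l ∘ ((e ∘ c) ∘ e)) ∘ b) ∘ (c ∘ (e ∘ e)) ∘ c ∘ (b ∘ c))
Simplify inside:  h(h(g(c), g(e ∘ b)), ((l ∘ ((e ∘ c) ∘ e)) ∘ b) ∘ (c ∘ (e ∘ e)) ∘ c ∘ (b ∘ c))  →  h(h(g(c), g(b)), b ∘ b ∘ c ∘ c ∘ c ∘ c ∘ l)
Units out:  drop e
Sort:  h(h(g(c), g(b)), b ∘ b ∘ c ∘ c ∘ c ∘ c ∘ l)
Reassemble:  g(h(h(g(c), g(b)), b ∘ b ∘ c ∘ c ∘ c ∘ c ∘ l))

Answer: g(h(h(g(c), g(b)), b ∘ b ∘ c ∘ c ∘ c ∘ c ∘ l))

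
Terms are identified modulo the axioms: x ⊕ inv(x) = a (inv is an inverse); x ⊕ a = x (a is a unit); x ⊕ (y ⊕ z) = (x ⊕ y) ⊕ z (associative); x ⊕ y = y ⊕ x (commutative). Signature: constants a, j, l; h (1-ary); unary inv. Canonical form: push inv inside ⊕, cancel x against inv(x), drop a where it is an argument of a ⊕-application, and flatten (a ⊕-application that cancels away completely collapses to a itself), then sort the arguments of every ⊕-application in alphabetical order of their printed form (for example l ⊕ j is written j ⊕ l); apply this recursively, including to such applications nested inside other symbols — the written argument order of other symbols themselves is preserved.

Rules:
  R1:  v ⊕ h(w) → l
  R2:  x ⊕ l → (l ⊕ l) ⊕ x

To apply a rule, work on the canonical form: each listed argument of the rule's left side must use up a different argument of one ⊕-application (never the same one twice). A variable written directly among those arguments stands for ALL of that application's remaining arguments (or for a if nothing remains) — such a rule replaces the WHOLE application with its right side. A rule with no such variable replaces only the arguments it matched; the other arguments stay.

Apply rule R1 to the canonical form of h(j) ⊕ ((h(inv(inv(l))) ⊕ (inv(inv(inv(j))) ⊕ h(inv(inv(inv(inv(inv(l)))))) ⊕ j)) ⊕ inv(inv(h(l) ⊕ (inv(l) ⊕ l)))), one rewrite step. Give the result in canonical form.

Canonical form:  h(inv(l)) ⊕ h(j) ⊕ h(l) ⊕ h(l)
R1 matches:  uses h(inv(l));  v := h(j) ⊕ h(l) ⊕ h(l), w := inv(l)
The extension variable absorbs all remaining arguments, so the whole application is rewritten.
Giving:  l

Answer: l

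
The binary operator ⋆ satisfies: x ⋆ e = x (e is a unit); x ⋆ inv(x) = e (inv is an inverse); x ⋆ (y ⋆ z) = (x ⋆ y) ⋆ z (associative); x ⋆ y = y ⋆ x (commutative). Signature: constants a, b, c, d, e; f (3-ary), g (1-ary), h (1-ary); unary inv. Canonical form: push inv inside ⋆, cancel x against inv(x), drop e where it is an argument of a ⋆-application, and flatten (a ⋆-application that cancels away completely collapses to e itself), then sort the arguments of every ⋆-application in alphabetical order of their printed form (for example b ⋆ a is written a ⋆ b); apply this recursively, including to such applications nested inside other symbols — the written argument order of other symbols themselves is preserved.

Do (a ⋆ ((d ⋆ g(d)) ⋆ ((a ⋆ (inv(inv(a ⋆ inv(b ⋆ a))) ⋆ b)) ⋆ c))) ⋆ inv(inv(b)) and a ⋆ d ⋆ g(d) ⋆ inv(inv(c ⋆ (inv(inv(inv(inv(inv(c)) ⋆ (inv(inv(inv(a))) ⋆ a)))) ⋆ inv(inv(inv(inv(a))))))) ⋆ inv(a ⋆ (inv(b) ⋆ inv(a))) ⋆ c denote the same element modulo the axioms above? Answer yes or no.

Answer: yes — both canonical forms are a ⋆ a ⋆ b ⋆ c ⋆ d ⋆ g(d)

Derivation:
Left:  (a ⋆ ((d ⋆ g(d)) ⋆ ((a ⋆ (inv(inv(a ⋆ inv(b ⋆ a))) ⋆ b)) ⋆ c))) ⋆ inv(inv(b))
  Push inv inside:  distribute inv over ⋆ and collapse double inv
  Collect:  a ⋆ a ⋆ d ⋆ g(d) ⋆ b ⋆ c
  Order the arguments:  a ⋆ a ⋆ b ⋆ c ⋆ d ⋆ g(d)
Right:  a ⋆ d ⋆ g(d) ⋆ inv(inv(c ⋆ (inv(inv(inv(inv(inv(c)) ⋆ (inv(inv(inv(a))) ⋆ a)))) ⋆ inv(inv(inv(inv(a))))))) ⋆ inv(a ⋆ (inv(b) ⋆ inv(a))) ⋆ c
  Push inv inside:  distribute inv over ⋆ and collapse double inv
  Collect:  a ⋆ a ⋆ d ⋆ g(d) ⋆ c ⋆ b
  Sort arguments:  a ⋆ a ⋆ b ⋆ c ⋆ d ⋆ g(d)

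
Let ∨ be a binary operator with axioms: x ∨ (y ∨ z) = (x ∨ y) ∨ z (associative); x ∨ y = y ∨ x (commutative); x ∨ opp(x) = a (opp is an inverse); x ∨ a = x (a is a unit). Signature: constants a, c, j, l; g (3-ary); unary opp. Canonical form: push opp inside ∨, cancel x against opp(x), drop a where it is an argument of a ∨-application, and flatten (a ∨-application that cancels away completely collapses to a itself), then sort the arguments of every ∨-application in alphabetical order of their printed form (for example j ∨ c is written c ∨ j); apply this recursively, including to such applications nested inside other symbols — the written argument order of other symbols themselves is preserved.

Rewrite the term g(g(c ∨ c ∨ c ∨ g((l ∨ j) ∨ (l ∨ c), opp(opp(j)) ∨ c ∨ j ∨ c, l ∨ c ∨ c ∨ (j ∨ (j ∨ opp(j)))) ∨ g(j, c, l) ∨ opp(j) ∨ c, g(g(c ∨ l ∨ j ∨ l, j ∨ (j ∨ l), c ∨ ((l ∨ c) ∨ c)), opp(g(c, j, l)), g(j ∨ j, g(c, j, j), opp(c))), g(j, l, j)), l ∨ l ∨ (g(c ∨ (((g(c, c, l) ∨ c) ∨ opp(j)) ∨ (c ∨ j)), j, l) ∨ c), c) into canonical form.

Answer: g(g(c ∨ c ∨ c ∨ c ∨ g(c ∨ j ∨ l ∨ l, c ∨ c ∨ j ∨ j, c ∨ c ∨ j ∨ l) ∨ g(j, c, l) ∨ opp(j), g(g(c ∨ j ∨ l ∨ l, j ∨ j ∨ l, c ∨ c ∨ c ∨ l), opp(g(c, j, l)), g(j ∨ j, g(c, j, j), opp(c))), g(j, l, j)), c ∨ g(c ∨ c ∨ c ∨ g(c, c, l), j, l) ∨ l ∨ l, c)

Derivation:
Descend into:  c ∨ c ∨ c ∨ g((l ∨ j) ∨ (l ∨ c), opp(opp(j)) ∨ c ∨ j ∨ c, l ∨ c ∨ c ∨ (j ∨ (j ∨ opp(j)))) ∨ g(j, c, l) ∨ opp(j) ∨ c
Push opp inside:  distribute opp over ∨ and collapse double opp
Collect terms:  c ∨ c ∨ c ∨ c ∨ g(c ∨ j ∨ l ∨ l, c ∨ c ∨ j ∨ j, c ∨ c ∨ j ∨ l) ∨ g(j, c, l) ∨ opp(j)
Reassemble:  g(g(c ∨ c ∨ c ∨ c ∨ g(c ∨ j ∨ l ∨ l, c ∨ c ∨ j ∨ j, c ∨ c ∨ j ∨ l) ∨ g(j, c, l) ∨ opp(j), g(g(c ∨ j ∨ l ∨ l, j ∨ j ∨ l, c ∨ c ∨ c ∨ l), opp(g(c, j, l)), g(j ∨ j, g(c, j, j), opp(c))), g(j, l, j)), c ∨ g(c ∨ c ∨ c ∨ g(c, c, l), j, l) ∨ l ∨ l, c)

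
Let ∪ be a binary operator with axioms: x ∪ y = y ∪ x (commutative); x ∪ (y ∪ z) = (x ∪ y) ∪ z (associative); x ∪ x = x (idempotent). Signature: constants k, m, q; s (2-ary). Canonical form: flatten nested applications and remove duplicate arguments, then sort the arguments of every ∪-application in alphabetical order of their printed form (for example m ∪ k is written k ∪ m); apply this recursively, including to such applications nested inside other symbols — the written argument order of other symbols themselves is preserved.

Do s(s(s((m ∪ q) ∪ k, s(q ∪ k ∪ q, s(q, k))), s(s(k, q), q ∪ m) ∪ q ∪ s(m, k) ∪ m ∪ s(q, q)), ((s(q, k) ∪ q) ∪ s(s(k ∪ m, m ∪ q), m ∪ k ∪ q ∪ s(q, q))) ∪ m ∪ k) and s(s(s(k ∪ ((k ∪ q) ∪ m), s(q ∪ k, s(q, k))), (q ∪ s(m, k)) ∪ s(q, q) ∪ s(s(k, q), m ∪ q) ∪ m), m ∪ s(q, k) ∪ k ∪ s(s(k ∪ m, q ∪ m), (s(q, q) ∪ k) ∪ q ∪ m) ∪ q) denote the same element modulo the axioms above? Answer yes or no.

Left:  s(s(s((m ∪ q) ∪ k, s(q ∪ k ∪ q, s(q, k))), s(s(k, q), q ∪ m) ∪ q ∪ s(m, k) ∪ m ∪ s(q, q)), ((s(q, k) ∪ q) ∪ s(s(k ∪ m, m ∪ q), m ∪ k ∪ q ∪ s(q, q))) ∪ m ∪ k)
  Work inside:  ((s(q, k) ∪ q) ∪ s(s(k ∪ m, m ∪ q), m ∪ k ∪ q ∪ s(q, q))) ∪ m ∪ k
  Un-nest:  s(q, k) ∪ q ∪ s(s(k ∪ m, m ∪ q), m ∪ k ∪ q ∪ s(q, q)) ∪ m ∪ k
  Inside:  s(s(k ∪ m, m ∪ q), m ∪ k ∪ q ∪ s(q, q))  →  s(s(k ∪ m, m ∪ q), k ∪ m ∪ q ∪ s(q, q))
  Order the arguments:  k ∪ m ∪ q ∪ s(q, k) ∪ s(s(k ∪ m, m ∪ q), k ∪ m ∪ q ∪ s(q, q))
  Reassemble:  s(s(s(k ∪ m ∪ q, s(k ∪ q, s(q, k))), m ∪ q ∪ s(m, k) ∪ s(q, q) ∪ s(s(k, q), m ∪ q)), k ∪ m ∪ q ∪ s(q, k) ∪ s(s(k ∪ m, m ∪ q), k ∪ m ∪ q ∪ s(q, q)))
Right:  s(s(s(k ∪ ((k ∪ q) ∪ m), s(q ∪ k, s(q, k))), (q ∪ s(m, k)) ∪ s(q, q) ∪ s(s(k, q), m ∪ q) ∪ m), m ∪ s(q, k) ∪ k ∪ s(s(k ∪ m, q ∪ m), (s(q, q) ∪ k) ∪ q ∪ m) ∪ q)
  Work inside:  m ∪ s(q, k) ∪ k ∪ s(s(k ∪ m, q ∪ m), (s(q, q) ∪ k) ∪ q ∪ m) ∪ q
  Inside:  s(s(k ∪ m, q ∪ m), (s(q, q) ∪ k) ∪ q ∪ m)  →  s(s(k ∪ m, m ∪ q), k ∪ m ∪ q ∪ s(q, q))
  Order the arguments:  k ∪ m ∪ q ∪ s(q, k) ∪ s(s(k ∪ m, m ∪ q), k ∪ m ∪ q ∪ s(q, q))
  Rebuild:  s(s(s(k ∪ m ∪ q, s(k ∪ q, s(q, k))), m ∪ q ∪ s(m, k) ∪ s(q, q) ∪ s(s(k, q), m ∪ q)), k ∪ m ∪ q ∪ s(q, k) ∪ s(s(k ∪ m, m ∪ q), k ∪ m ∪ q ∪ s(q, q)))

Answer: yes — both canonical forms are s(s(s(k ∪ m ∪ q, s(k ∪ q, s(q, k))), m ∪ q ∪ s(m, k) ∪ s(q, q) ∪ s(s(k, q), m ∪ q)), k ∪ m ∪ q ∪ s(q, k) ∪ s(s(k ∪ m, m ∪ q), k ∪ m ∪ q ∪ s(q, q)))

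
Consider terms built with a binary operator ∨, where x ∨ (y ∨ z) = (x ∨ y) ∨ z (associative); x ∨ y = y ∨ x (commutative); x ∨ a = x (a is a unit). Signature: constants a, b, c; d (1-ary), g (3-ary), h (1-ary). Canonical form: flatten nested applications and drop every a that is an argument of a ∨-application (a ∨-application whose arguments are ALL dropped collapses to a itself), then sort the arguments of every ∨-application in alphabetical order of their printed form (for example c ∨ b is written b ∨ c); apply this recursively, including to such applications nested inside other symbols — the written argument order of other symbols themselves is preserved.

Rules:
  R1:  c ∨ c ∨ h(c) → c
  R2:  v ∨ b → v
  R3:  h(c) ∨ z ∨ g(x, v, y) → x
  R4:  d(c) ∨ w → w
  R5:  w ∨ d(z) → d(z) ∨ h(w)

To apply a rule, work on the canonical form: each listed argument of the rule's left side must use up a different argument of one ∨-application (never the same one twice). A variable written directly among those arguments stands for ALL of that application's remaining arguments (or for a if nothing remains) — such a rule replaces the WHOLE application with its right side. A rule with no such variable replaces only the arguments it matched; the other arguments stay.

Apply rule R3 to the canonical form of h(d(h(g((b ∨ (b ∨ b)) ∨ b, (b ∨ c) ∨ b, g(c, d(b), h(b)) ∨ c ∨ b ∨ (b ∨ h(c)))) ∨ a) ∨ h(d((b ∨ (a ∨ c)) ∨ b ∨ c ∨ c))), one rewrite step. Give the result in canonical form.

Canonical form:  h(d(h(g(b ∨ b ∨ b ∨ b, b ∨ b ∨ c, b ∨ b ∨ c ∨ g(c, d(b), h(b)) ∨ h(c)))) ∨ h(d(b ∨ b ∨ c ∨ c ∨ c)))
Apply R3:  consuming g(c, d(b), h(b)), h(c);  v := d(b), x := c, y := h(b), z := b ∨ b ∨ c
The extension variable absorbs all remaining arguments, so the whole application is rewritten.
New term:  h(d(h(g(b ∨ b ∨ b ∨ b, b ∨ b ∨ c, c))) ∨ h(d(b ∨ b ∨ c ∨ c ∨ c)))

Answer: h(d(h(g(b ∨ b ∨ b ∨ b, b ∨ b ∨ c, c))) ∨ h(d(b ∨ b ∨ c ∨ c ∨ c)))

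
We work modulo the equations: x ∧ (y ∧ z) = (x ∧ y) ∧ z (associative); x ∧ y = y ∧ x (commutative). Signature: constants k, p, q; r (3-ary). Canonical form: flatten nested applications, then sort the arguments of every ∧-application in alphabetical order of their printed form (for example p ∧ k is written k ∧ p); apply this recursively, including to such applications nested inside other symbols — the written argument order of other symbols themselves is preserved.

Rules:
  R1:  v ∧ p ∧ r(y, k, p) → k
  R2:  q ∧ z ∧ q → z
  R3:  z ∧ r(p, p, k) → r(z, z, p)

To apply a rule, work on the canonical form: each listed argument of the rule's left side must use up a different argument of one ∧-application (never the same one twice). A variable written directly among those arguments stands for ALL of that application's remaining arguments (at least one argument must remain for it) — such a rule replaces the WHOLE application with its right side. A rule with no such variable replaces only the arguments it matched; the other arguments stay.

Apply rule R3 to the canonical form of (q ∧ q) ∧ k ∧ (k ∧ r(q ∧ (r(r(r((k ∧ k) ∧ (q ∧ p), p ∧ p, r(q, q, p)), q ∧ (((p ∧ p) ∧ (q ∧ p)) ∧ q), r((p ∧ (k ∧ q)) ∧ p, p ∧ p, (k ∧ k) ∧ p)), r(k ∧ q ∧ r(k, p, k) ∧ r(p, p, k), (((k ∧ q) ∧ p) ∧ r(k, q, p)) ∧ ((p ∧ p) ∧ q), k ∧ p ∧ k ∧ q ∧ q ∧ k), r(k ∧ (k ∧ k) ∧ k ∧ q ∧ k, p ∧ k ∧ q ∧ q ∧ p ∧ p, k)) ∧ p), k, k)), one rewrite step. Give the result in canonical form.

Answer: k ∧ k ∧ q ∧ q ∧ r(p ∧ q ∧ r(r(r(k ∧ k ∧ p ∧ q, p ∧ p, r(q, q, p)), p ∧ p ∧ p ∧ q ∧ q ∧ q, r(k ∧ p ∧ p ∧ q, p ∧ p, k ∧ k ∧ p)), r(r(k ∧ q ∧ r(k, p, k), k ∧ q ∧ r(k, p, k), p), k ∧ p ∧ p ∧ p ∧ q ∧ q ∧ r(k, q, p), k ∧ k ∧ k ∧ p ∧ q ∧ q), r(k ∧ k ∧ k ∧ k ∧ k ∧ q, k ∧ p ∧ p ∧ p ∧ q ∧ q, k)), k, k)

Derivation:
Canonical form:  k ∧ k ∧ q ∧ q ∧ r(p ∧ q ∧ r(r(r(k ∧ k ∧ p ∧ q, p ∧ p, r(q, q, p)), p ∧ p ∧ p ∧ q ∧ q ∧ q, r(k ∧ p ∧ p ∧ q, p ∧ p, k ∧ k ∧ p)), r(k ∧ q ∧ r(k, p, k) ∧ r(p, p, k), k ∧ p ∧ p ∧ p ∧ q ∧ q ∧ r(k, q, p), k ∧ k ∧ k ∧ p ∧ q ∧ q), r(k ∧ k ∧ k ∧ k ∧ k ∧ q, k ∧ p ∧ p ∧ p ∧ q ∧ q, k)), k, k)
R3 matches:  uses r(p, p, k);  z := k ∧ q ∧ r(k, p, k)
The extension variable absorbs all remaining arguments, so the whole application is rewritten.
New term:  k ∧ k ∧ q ∧ q ∧ r(p ∧ q ∧ r(r(r(k ∧ k ∧ p ∧ q, p ∧ p, r(q, q, p)), p ∧ p ∧ p ∧ q ∧ q ∧ q, r(k ∧ p ∧ p ∧ q, p ∧ p, k ∧ k ∧ p)), r(r(k ∧ q ∧ r(k, p, k), k ∧ q ∧ r(k, p, k), p), k ∧ p ∧ p ∧ p ∧ q ∧ q ∧ r(k, q, p), k ∧ k ∧ k ∧ p ∧ q ∧ q), r(k ∧ k ∧ k ∧ k ∧ k ∧ q, k ∧ p ∧ p ∧ p ∧ q ∧ q, k)), k, k)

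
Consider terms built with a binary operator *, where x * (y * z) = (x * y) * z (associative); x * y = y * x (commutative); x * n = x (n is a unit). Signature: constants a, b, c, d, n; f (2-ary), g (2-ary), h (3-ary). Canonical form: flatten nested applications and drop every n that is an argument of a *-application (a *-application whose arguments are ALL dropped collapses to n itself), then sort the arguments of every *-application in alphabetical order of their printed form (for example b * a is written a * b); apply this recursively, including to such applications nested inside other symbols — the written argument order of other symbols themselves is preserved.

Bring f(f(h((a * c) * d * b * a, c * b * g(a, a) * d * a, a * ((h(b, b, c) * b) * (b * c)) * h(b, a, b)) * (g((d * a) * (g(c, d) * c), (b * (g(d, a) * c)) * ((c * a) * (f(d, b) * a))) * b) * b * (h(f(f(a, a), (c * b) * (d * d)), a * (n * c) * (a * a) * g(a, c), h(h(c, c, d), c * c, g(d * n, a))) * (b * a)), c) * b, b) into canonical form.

Answer: f(b * f(a * b * b * b * g(a * c * d * g(c, d), a * a * b * c * c * f(d, b) * g(d, a)) * h(a * a * b * c * d, a * b * c * d * g(a, a), a * b * b * c * h(b, a, b) * h(b, b, c)) * h(f(f(a, a), b * c * d * d), a * a * a * c * g(a, c), h(h(c, c, d), c * c, g(d, a))), c), b)

Derivation:
Focus inside:  f(h((a * c) * d * b * a, c * b * g(a, a) * d * a, a * ((h(b, b, c) * b) * (b * c)) * h(b, a, b)) * (g((d * a) * (g(c, d) * c), (b * (g(d, a) * c)) * ((c * a) * (f(d, b) * a))) * b) * b * (h(f(f(a, a), (c * b) * (d * d)), a * (n * c) * (a * a) * g(a, c), h(h(c, c, d), c * c, g(d * n, a))) * (b * a)), c) * b
Simplify inside:  f(h((a * c) * d * b * a, c * b * g(a, a) * d * a, a * ((h(b, b, c) * b) * (b * c)) * h(b, a, b)) * (g((d * a) * (g(c, d) * c), (b * (g(d, a) * c)) * ((c * a) * (f(d, b) * a))) * b) * b * (h(f(f(a, a), (c * b) * (d * d)), a * (n * c) * (a * a) * g(a, c), h(h(c, c, d), c * c, g(d * n, a))) * (b * a)), c)  →  f(a * b * b * b * g(a * c * d * g(c, d), a * a * b * c * c * f(d, b) * g(d, a)) * h(a * a * b * c * d, a * b * c * d * g(a, a), a * b * b * c * h(b, a, b) * h(b, b, c)) * h(f(f(a, a), b * c * d * d), a * a * a * c * g(a, c), h(h(c, c, d), c * c, g(d, a))), c)
Sort:  b * f(a * b * b * b * g(a * c * d * g(c, d), a * a * b * c * c * f(d, b) * g(d, a)) * h(a * a * b * c * d, a * b * c * d * g(a, a), a * b * b * c * h(b, a, b) * h(b, b, c)) * h(f(f(a, a), b * c * d * d), a * a * a * c * g(a, c), h(h(c, c, d), c * c, g(d, a))), c)
Put back:  f(b * f(a * b * b * b * g(a * c * d * g(c, d), a * a * b * c * c * f(d, b) * g(d, a)) * h(a * a * b * c * d, a * b * c * d * g(a, a), a * b * b * c * h(b, a, b) * h(b, b, c)) * h(f(f(a, a), b * c * d * d), a * a * a * c * g(a, c), h(h(c, c, d), c * c, g(d, a))), c), b)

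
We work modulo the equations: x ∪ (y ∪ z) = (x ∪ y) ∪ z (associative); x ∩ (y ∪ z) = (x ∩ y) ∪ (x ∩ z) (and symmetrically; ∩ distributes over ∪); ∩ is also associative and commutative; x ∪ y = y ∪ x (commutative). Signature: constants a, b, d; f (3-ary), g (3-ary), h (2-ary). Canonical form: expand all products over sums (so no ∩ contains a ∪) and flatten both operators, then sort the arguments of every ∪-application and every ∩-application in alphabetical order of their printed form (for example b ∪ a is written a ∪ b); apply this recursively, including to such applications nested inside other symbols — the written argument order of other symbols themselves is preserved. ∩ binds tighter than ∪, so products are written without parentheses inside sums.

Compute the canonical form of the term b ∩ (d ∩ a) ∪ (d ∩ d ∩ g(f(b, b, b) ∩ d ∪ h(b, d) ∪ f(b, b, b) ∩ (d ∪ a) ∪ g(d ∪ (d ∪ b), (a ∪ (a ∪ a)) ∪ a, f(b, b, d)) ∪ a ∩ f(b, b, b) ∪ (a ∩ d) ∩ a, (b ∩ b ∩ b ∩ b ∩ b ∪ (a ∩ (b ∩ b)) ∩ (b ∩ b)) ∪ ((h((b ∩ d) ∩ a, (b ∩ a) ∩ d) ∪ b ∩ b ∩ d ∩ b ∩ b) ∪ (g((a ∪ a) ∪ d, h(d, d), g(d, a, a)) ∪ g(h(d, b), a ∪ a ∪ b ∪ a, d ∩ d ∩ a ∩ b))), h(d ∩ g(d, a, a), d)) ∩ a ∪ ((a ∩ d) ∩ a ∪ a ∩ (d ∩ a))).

Expand:  a ∩ b ∩ d ∪ a ∩ d ∩ d ∩ g(a ∩ a ∩ d ∪ a ∩ f(b, b, b) ∪ a ∩ f(b, b, b) ∪ d ∩ f(b, b, b) ∪ d ∩ f(b, b, b) ∪ g(b ∪ d ∪ d, a ∪ a ∪ a ∪ a, f(b, b, d)) ∪ h(b, d), a ∩ b ∩ b ∩ b ∩ b ∪ b ∩ b ∩ b ∩ b ∩ b ∪ b ∩ b ∩ b ∩ b ∩ d ∪ g(a ∪ a ∪ d, h(d, d), g(d, a, a)) ∪ g(h(d, b), a ∪ a ∪ a ∪ b, a ∩ b ∩ d ∩ d) ∪ h(a ∩ b ∩ d, a ∩ b ∩ d), h(d ∩ g(d, a, a), d)) ∪ a ∩ a ∩ d ∪ a ∩ a ∩ d
Sort arguments:  a ∩ a ∩ d ∪ a ∩ a ∩ d ∪ a ∩ b ∩ d ∪ a ∩ d ∩ d ∩ g(a ∩ a ∩ d ∪ a ∩ f(b, b, b) ∪ a ∩ f(b, b, b) ∪ d ∩ f(b, b, b) ∪ d ∩ f(b, b, b) ∪ g(b ∪ d ∪ d, a ∪ a ∪ a ∪ a, f(b, b, d)) ∪ h(b, d), a ∩ b ∩ b ∩ b ∩ b ∪ b ∩ b ∩ b ∩ b ∩ b ∪ b ∩ b ∩ b ∩ b ∩ d ∪ g(a ∪ a ∪ d, h(d, d), g(d, a, a)) ∪ g(h(d, b), a ∪ a ∪ a ∪ b, a ∩ b ∩ d ∩ d) ∪ h(a ∩ b ∩ d, a ∩ b ∩ d), h(d ∩ g(d, a, a), d))

Answer: a ∩ a ∩ d ∪ a ∩ a ∩ d ∪ a ∩ b ∩ d ∪ a ∩ d ∩ d ∩ g(a ∩ a ∩ d ∪ a ∩ f(b, b, b) ∪ a ∩ f(b, b, b) ∪ d ∩ f(b, b, b) ∪ d ∩ f(b, b, b) ∪ g(b ∪ d ∪ d, a ∪ a ∪ a ∪ a, f(b, b, d)) ∪ h(b, d), a ∩ b ∩ b ∩ b ∩ b ∪ b ∩ b ∩ b ∩ b ∩ b ∪ b ∩ b ∩ b ∩ b ∩ d ∪ g(a ∪ a ∪ d, h(d, d), g(d, a, a)) ∪ g(h(d, b), a ∪ a ∪ a ∪ b, a ∩ b ∩ d ∩ d) ∪ h(a ∩ b ∩ d, a ∩ b ∩ d), h(d ∩ g(d, a, a), d))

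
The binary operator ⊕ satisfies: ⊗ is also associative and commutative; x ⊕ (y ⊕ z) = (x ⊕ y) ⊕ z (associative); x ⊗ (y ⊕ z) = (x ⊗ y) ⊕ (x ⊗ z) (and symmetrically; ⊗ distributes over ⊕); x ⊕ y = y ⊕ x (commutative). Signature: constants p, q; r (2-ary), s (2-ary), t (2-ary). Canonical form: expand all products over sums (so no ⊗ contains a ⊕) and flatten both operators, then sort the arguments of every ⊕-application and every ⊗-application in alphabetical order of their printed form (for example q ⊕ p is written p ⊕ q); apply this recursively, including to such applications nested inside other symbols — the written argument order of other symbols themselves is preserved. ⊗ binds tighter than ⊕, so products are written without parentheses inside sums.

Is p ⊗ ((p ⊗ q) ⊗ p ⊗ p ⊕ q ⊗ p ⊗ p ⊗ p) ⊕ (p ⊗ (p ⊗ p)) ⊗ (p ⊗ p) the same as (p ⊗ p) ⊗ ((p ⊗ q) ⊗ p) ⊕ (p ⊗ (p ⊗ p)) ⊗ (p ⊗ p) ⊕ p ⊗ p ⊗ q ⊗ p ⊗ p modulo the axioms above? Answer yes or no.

Left:  p ⊗ ((p ⊗ q) ⊗ p ⊗ p ⊕ q ⊗ p ⊗ p ⊗ p) ⊕ (p ⊗ (p ⊗ p)) ⊗ (p ⊗ p)
  Expand products over sums:  p ⊗ p ⊗ p ⊗ p ⊗ q ⊕ p ⊗ p ⊗ p ⊗ p ⊗ q ⊕ p ⊗ p ⊗ p ⊗ p ⊗ p
  Order the arguments:  p ⊗ p ⊗ p ⊗ p ⊗ p ⊕ p ⊗ p ⊗ p ⊗ p ⊗ q ⊕ p ⊗ p ⊗ p ⊗ p ⊗ q
Right:  (p ⊗ p) ⊗ ((p ⊗ q) ⊗ p) ⊕ (p ⊗ (p ⊗ p)) ⊗ (p ⊗ p) ⊕ p ⊗ p ⊗ q ⊗ p ⊗ p
  Flatten:  p ⊗ p ⊗ p ⊗ p ⊗ q ⊕ p ⊗ p ⊗ p ⊗ p ⊗ p ⊕ p ⊗ p ⊗ p ⊗ p ⊗ q
  Sort arguments:  p ⊗ p ⊗ p ⊗ p ⊗ p ⊕ p ⊗ p ⊗ p ⊗ p ⊗ q ⊕ p ⊗ p ⊗ p ⊗ p ⊗ q

Answer: yes — both canonical forms are p ⊗ p ⊗ p ⊗ p ⊗ p ⊕ p ⊗ p ⊗ p ⊗ p ⊗ q ⊕ p ⊗ p ⊗ p ⊗ p ⊗ q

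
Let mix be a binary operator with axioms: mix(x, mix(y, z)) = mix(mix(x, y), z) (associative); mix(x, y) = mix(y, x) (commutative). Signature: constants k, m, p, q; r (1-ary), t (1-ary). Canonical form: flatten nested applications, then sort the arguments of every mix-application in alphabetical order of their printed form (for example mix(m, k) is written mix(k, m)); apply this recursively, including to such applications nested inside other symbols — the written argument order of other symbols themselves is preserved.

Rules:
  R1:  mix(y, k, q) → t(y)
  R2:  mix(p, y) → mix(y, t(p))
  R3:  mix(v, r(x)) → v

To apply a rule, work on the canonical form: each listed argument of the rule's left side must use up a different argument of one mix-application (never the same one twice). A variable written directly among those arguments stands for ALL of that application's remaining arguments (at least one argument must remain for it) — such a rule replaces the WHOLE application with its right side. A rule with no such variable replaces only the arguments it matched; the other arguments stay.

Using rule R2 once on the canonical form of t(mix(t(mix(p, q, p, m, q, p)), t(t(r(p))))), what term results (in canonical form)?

Canonical form:  t(mix(t(mix(m, p, p, p, q, q)), t(t(r(p)))))
R2 matches:  uses p;  y := mix(m, p, p, q, q)
Every leftover argument binds to the variable; the entire application is replaced.
New term:  t(mix(t(mix(m, p, p, q, q, t(p))), t(t(r(p)))))

Answer: t(mix(t(mix(m, p, p, q, q, t(p))), t(t(r(p)))))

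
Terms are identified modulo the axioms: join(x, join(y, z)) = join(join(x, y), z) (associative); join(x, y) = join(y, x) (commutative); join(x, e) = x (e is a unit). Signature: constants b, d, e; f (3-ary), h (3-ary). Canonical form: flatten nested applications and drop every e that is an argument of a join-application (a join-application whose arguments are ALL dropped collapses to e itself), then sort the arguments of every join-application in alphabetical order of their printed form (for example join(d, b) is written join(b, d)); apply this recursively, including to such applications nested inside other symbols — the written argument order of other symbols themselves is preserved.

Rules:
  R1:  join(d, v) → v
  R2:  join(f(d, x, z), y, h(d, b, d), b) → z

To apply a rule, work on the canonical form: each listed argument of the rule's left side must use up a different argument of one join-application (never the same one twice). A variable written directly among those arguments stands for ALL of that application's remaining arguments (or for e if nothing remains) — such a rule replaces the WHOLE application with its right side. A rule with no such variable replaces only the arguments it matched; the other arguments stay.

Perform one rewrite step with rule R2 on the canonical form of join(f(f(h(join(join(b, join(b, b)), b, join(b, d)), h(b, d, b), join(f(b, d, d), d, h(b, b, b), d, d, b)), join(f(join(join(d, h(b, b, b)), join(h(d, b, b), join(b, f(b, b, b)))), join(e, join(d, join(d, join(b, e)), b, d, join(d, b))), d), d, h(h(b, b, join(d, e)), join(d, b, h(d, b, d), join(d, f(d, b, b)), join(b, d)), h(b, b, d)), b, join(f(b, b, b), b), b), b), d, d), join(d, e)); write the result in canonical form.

Canonical form:  join(d, f(f(h(join(b, b, b, b, b, d), h(b, d, b), join(b, d, d, d, f(b, d, d), h(b, b, b))), join(b, b, b, d, f(b, b, b), f(join(b, d, f(b, b, b), h(b, b, b), h(d, b, b)), join(b, b, b, d, d, d, d), d), h(h(b, b, d), join(b, b, d, d, d, f(d, b, b), h(d, b, d)), h(b, b, d))), b), d, d))
Apply R2:  consuming b, f(d, b, b), h(d, b, d);  x := b, y := join(b, d, d, d), z := b
The extension variable absorbs all remaining arguments, so the whole application is rewritten.
Result:  join(d, f(f(h(join(b, b, b, b, b, d), h(b, d, b), join(b, d, d, d, f(b, d, d), h(b, b, b))), join(b, b, b, d, f(b, b, b), f(join(b, d, f(b, b, b), h(b, b, b), h(d, b, b)), join(b, b, b, d, d, d, d), d), h(h(b, b, d), b, h(b, b, d))), b), d, d))

Answer: join(d, f(f(h(join(b, b, b, b, b, d), h(b, d, b), join(b, d, d, d, f(b, d, d), h(b, b, b))), join(b, b, b, d, f(b, b, b), f(join(b, d, f(b, b, b), h(b, b, b), h(d, b, b)), join(b, b, b, d, d, d, d), d), h(h(b, b, d), b, h(b, b, d))), b), d, d))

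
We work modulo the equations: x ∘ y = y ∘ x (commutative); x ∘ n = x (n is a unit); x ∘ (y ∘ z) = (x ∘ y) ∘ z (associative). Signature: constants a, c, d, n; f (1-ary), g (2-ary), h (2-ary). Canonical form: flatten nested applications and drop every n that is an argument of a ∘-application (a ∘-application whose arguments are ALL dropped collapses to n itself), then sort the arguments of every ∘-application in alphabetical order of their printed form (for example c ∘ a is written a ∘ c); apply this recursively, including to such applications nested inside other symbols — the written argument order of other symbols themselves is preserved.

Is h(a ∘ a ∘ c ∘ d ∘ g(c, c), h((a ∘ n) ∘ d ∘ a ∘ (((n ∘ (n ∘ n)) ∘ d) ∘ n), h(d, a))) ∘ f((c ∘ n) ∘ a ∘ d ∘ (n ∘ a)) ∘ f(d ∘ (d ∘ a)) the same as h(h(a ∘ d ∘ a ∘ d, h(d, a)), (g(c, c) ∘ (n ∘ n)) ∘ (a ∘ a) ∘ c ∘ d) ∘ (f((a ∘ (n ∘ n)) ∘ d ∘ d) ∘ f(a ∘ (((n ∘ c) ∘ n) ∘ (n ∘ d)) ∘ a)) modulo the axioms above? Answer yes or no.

Answer: no — f(a ∘ a ∘ c ∘ d) ∘ f(a ∘ d ∘ d) ∘ h(a ∘ a ∘ c ∘ d ∘ g(c, c), h(a ∘ a ∘ d ∘ d, h(d, a))) vs f(a ∘ a ∘ c ∘ d) ∘ f(a ∘ d ∘ d) ∘ h(h(a ∘ a ∘ d ∘ d, h(d, a)), a ∘ a ∘ c ∘ d ∘ g(c, c))

Derivation:
Left:  h(a ∘ a ∘ c ∘ d ∘ g(c, c), h((a ∘ n) ∘ d ∘ a ∘ (((n ∘ (n ∘ n)) ∘ d) ∘ n), h(d, a))) ∘ f((c ∘ n) ∘ a ∘ d ∘ (n ∘ a)) ∘ f(d ∘ (d ∘ a))
  Inside:  h(a ∘ a ∘ c ∘ d ∘ g(c, c), h((a ∘ n) ∘ d ∘ a ∘ (((n ∘ (n ∘ n)) ∘ d) ∘ n), h(d, a)))  →  h(a ∘ a ∘ c ∘ d ∘ g(c, c), h(a ∘ a ∘ d ∘ d, h(d, a)))
  Simplify inside:  f((c ∘ n) ∘ a ∘ d ∘ (n ∘ a))  →  f(a ∘ a ∘ c ∘ d)
  Canonicalize subterm:  f(d ∘ (d ∘ a))  →  f(a ∘ d ∘ d)
  Sort arguments:  f(a ∘ a ∘ c ∘ d) ∘ f(a ∘ d ∘ d) ∘ h(a ∘ a ∘ c ∘ d ∘ g(c, c), h(a ∘ a ∘ d ∘ d, h(d, a)))
Right:  h(h(a ∘ d ∘ a ∘ d, h(d, a)), (g(c, c) ∘ (n ∘ n)) ∘ (a ∘ a) ∘ c ∘ d) ∘ (f((a ∘ (n ∘ n)) ∘ d ∘ d) ∘ f(a ∘ (((n ∘ c) ∘ n) ∘ (n ∘ d)) ∘ a))
  Flatten:  h(h(a ∘ d ∘ a ∘ d, h(d, a)), (g(c, c) ∘ (n ∘ n)) ∘ (a ∘ a) ∘ c ∘ d) ∘ f((a ∘ (n ∘ n)) ∘ d ∘ d) ∘ f(a ∘ (((n ∘ c) ∘ n) ∘ (n ∘ d)) ∘ a)
  Simplify inside:  h(h(a ∘ d ∘ a ∘ d, h(d, a)), (g(c, c) ∘ (n ∘ n)) ∘ (a ∘ a) ∘ c ∘ d)  →  h(h(a ∘ a ∘ d ∘ d, h(d, a)), a ∘ a ∘ c ∘ d ∘ g(c, c))
  Inside:  f((a ∘ (n ∘ n)) ∘ d ∘ d)  →  f(a ∘ d ∘ d)
  Inside:  f(a ∘ (((n ∘ c) ∘ n) ∘ (n ∘ d)) ∘ a)  →  f(a ∘ a ∘ c ∘ d)
  Sort:  f(a ∘ a ∘ c ∘ d) ∘ f(a ∘ d ∘ d) ∘ h(h(a ∘ a ∘ d ∘ d, h(d, a)), a ∘ a ∘ c ∘ d ∘ g(c, c))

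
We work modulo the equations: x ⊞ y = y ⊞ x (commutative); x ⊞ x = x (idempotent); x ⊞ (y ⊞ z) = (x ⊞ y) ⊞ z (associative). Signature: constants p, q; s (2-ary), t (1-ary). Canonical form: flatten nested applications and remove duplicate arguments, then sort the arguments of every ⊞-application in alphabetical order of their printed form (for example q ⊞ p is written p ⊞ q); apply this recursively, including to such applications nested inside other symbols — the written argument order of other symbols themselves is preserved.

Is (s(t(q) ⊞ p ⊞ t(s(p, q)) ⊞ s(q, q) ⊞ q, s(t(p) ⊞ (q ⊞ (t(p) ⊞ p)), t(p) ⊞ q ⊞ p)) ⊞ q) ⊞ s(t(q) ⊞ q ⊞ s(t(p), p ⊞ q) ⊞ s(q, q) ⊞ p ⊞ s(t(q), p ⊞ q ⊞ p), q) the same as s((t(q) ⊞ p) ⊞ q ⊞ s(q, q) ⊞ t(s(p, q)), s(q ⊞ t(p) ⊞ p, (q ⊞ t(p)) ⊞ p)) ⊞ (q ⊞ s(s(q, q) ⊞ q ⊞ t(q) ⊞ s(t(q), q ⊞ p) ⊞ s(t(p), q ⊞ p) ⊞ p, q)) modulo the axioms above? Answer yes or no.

Answer: yes — both canonical forms are q ⊞ s(p ⊞ q ⊞ s(q, q) ⊞ s(t(p), p ⊞ q) ⊞ s(t(q), p ⊞ q) ⊞ t(q), q) ⊞ s(p ⊞ q ⊞ s(q, q) ⊞ t(q) ⊞ t(s(p, q)), s(p ⊞ q ⊞ t(p), p ⊞ q ⊞ t(p)))

Derivation:
Left:  (s(t(q) ⊞ p ⊞ t(s(p, q)) ⊞ s(q, q) ⊞ q, s(t(p) ⊞ (q ⊞ (t(p) ⊞ p)), t(p) ⊞ q ⊞ p)) ⊞ q) ⊞ s(t(q) ⊞ q ⊞ s(t(p), p ⊞ q) ⊞ s(q, q) ⊞ p ⊞ s(t(q), p ⊞ q ⊞ p), q)
  Flatten:  s(t(q) ⊞ p ⊞ t(s(p, q)) ⊞ s(q, q) ⊞ q, s(t(p) ⊞ (q ⊞ (t(p) ⊞ p)), t(p) ⊞ q ⊞ p)) ⊞ q ⊞ s(t(q) ⊞ q ⊞ s(t(p), p ⊞ q) ⊞ s(q, q) ⊞ p ⊞ s(t(q), p ⊞ q ⊞ p), q)
  Canonicalize subterm:  s(t(q) ⊞ p ⊞ t(s(p, q)) ⊞ s(q, q) ⊞ q, s(t(p) ⊞ (q ⊞ (t(p) ⊞ p)), t(p) ⊞ q ⊞ p))  →  s(p ⊞ q ⊞ s(q, q) ⊞ t(q) ⊞ t(s(p, q)), s(p ⊞ q ⊞ t(p), p ⊞ q ⊞ t(p)))
  Inside:  s(t(q) ⊞ q ⊞ s(t(p), p ⊞ q) ⊞ s(q, q) ⊞ p ⊞ s(t(q), p ⊞ q ⊞ p), q)  →  s(p ⊞ q ⊞ s(q, q) ⊞ s(t(p), p ⊞ q) ⊞ s(t(q), p ⊞ q) ⊞ t(q), q)
  Sort:  q ⊞ s(p ⊞ q ⊞ s(q, q) ⊞ s(t(p), p ⊞ q) ⊞ s(t(q), p ⊞ q) ⊞ t(q), q) ⊞ s(p ⊞ q ⊞ s(q, q) ⊞ t(q) ⊞ t(s(p, q)), s(p ⊞ q ⊞ t(p), p ⊞ q ⊞ t(p)))
Right:  s((t(q) ⊞ p) ⊞ q ⊞ s(q, q) ⊞ t(s(p, q)), s(q ⊞ t(p) ⊞ p, (q ⊞ t(p)) ⊞ p)) ⊞ (q ⊞ s(s(q, q) ⊞ q ⊞ t(q) ⊞ s(t(q), q ⊞ p) ⊞ s(t(p), q ⊞ p) ⊞ p, q))
  Flatten:  s((t(q) ⊞ p) ⊞ q ⊞ s(q, q) ⊞ t(s(p, q)), s(q ⊞ t(p) ⊞ p, (q ⊞ t(p)) ⊞ p)) ⊞ q ⊞ s(s(q, q) ⊞ q ⊞ t(q) ⊞ s(t(q), q ⊞ p) ⊞ s(t(p), q ⊞ p) ⊞ p, q)
  Simplify inside:  s((t(q) ⊞ p) ⊞ q ⊞ s(q, q) ⊞ t(s(p, q)), s(q ⊞ t(p) ⊞ p, (q ⊞ t(p)) ⊞ p))  →  s(p ⊞ q ⊞ s(q, q) ⊞ t(q) ⊞ t(s(p, q)), s(p ⊞ q ⊞ t(p), p ⊞ q ⊞ t(p)))
  Canonicalize subterm:  s(s(q, q) ⊞ q ⊞ t(q) ⊞ s(t(q), q ⊞ p) ⊞ s(t(p), q ⊞ p) ⊞ p, q)  →  s(p ⊞ q ⊞ s(q, q) ⊞ s(t(p), p ⊞ q) ⊞ s(t(q), p ⊞ q) ⊞ t(q), q)
  Order the arguments:  q ⊞ s(p ⊞ q ⊞ s(q, q) ⊞ s(t(p), p ⊞ q) ⊞ s(t(q), p ⊞ q) ⊞ t(q), q) ⊞ s(p ⊞ q ⊞ s(q, q) ⊞ t(q) ⊞ t(s(p, q)), s(p ⊞ q ⊞ t(p), p ⊞ q ⊞ t(p)))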